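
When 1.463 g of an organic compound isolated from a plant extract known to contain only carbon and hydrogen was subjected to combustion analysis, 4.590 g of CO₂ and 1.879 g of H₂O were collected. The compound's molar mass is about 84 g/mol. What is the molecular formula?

C6H12

mol C = 4.590 g CO₂ ÷ 44.009 g/mol = 0.10430 mol
mol H = 2 × 1.879 g H₂O ÷ 18.015 g/mol = 0.20860 mol
Divide by the smallest (0.10430 mol): C 1.000, H 2.000
Empirical formula: CH2
Empirical-formula mass = 14.03 g/mol; 84 ÷ 14.03 ≈ 6, so the molecular formula is C6H12.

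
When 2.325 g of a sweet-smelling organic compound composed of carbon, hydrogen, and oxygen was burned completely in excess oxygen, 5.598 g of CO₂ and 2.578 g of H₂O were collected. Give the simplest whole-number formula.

mol C = 5.598 g CO₂ ÷ 44.009 g/mol = 0.12720 mol
mol H = 2 × 2.578 g H₂O ÷ 18.015 g/mol = 0.28621 mol
mass O = 2.325 − (1.5278 + 0.28850) = 0.50869 g → mol O = 0.50869 ÷ 15.999 = 0.031795 mol
Divide by the smallest (0.031795 mol): C 4.001, H 9.002, O 1.000

C4H9O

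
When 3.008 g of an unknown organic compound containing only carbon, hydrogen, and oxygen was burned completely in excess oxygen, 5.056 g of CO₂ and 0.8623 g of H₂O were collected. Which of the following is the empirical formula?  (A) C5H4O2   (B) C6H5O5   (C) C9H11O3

(B) C6H5O5

mol C = 5.056 g CO₂ ÷ 44.009 g/mol = 0.11489 mol
mol H = 2 × 0.8623 g H₂O ÷ 18.015 g/mol = 0.095731 mol
mass O = 3.008 − (1.3799 + 0.096497) = 1.5316 g → mol O = 1.5316 ÷ 15.999 = 0.095732 mol
Divide by the smallest (0.095731 mol): C 1.200, H 1.000, O 1.000
Multiplying each by 5 gives whole numbers: C 6.00, H 5.00, O 5.00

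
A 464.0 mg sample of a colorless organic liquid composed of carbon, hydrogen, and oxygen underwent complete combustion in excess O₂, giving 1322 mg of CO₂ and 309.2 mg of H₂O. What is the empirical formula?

mol C = 1.322 g CO₂ ÷ 44.009 g/mol = 0.030039 mol
mol H = 2 × 0.3092 g H₂O ÷ 18.015 g/mol = 0.034327 mol
mass O = 0.4640 − (0.36080 + 0.034602) = 0.068596 g → mol O = 0.068596 ÷ 15.999 = 0.0042875 mol
Divide by the smallest (0.0042875 mol): C 7.006, H 8.006, O 1.000

C7H8O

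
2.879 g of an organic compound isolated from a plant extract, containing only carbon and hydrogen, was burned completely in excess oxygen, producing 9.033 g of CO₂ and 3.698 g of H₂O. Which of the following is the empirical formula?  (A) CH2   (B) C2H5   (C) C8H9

mol C = 9.033 g CO₂ ÷ 44.009 g/mol = 0.20525 mol
mol H = 2 × 3.698 g H₂O ÷ 18.015 g/mol = 0.41055 mol
Divide by the smallest (0.20525 mol): C 1.000, H 2.000

(A) CH2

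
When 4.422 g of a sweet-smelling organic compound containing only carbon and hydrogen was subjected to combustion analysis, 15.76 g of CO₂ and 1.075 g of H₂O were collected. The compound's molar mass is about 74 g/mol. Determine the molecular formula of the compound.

C6H2

mol C = 15.76 g CO₂ ÷ 44.009 g/mol = 0.35811 mol
mol H = 2 × 1.075 g H₂O ÷ 18.015 g/mol = 0.11934 mol
Divide by the smallest (0.11934 mol): C 3.001, H 1.000
Empirical formula: C3H
Empirical-formula mass = 37.04 g/mol; 74 ÷ 37.04 ≈ 2, so the molecular formula is C6H2.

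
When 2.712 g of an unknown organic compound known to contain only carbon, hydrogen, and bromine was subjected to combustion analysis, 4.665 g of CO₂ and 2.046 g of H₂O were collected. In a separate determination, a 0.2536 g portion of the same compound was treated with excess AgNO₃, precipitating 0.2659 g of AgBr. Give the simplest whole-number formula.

C7H15Br

mol C = 4.665 g CO₂ ÷ 44.009 g/mol = 0.10600 mol
mol H = 2 × 2.046 g H₂O ÷ 18.015 g/mol = 0.22714 mol
From the AgBr data: mol Br per gram of compound = (0.2659 ÷ 187.772) ÷ 0.2536 = 0.0055839 mol/g, so in the 2.712 g combustion sample mol Br = 0.015144 mol
Divide by the smallest (0.015144 mol): C 7.000, H 14.999, Br 1.000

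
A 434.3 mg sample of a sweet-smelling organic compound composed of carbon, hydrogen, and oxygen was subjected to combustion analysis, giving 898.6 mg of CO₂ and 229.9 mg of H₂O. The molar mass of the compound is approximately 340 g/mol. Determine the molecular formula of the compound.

C16H20O8

mol C = 0.8986 g CO₂ ÷ 44.009 g/mol = 0.020419 mol
mol H = 2 × 0.2299 g H₂O ÷ 18.015 g/mol = 0.025523 mol
mass O = 0.4343 − (0.24525 + 0.025727) = 0.16333 g → mol O = 0.16333 ÷ 15.999 = 0.010208 mol
Divide by the smallest (0.010208 mol): C 2.000, H 2.500, O 1.000
Multiplying each by 2 gives whole numbers: C 4.00, H 5.00, O 2.00
Empirical formula: C4H5O2
Empirical-formula mass = 85.08 g/mol; 340 ÷ 85.08 ≈ 4, so the molecular formula is C16H20O8.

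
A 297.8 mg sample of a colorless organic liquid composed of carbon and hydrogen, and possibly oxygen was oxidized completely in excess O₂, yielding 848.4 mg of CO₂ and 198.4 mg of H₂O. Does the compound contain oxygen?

yes

mol C = 0.8484 g CO₂ ÷ 44.009 g/mol = 0.019278 mol
mol H = 2 × 0.1984 g H₂O ÷ 18.015 g/mol = 0.022026 mol
C and H account for only 0.25375 g of the 0.2978 g sample; the remaining 0.044051 g must be oxygen.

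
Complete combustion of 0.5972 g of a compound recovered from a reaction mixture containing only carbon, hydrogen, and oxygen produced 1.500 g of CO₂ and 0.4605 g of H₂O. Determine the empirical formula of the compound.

C4H6O

mol C = 1.500 g CO₂ ÷ 44.009 g/mol = 0.034084 mol
mol H = 2 × 0.4605 g H₂O ÷ 18.015 g/mol = 0.051124 mol
mass O = 0.5972 − (0.40938 + 0.051533) = 0.13628 g → mol O = 0.13628 ÷ 15.999 = 0.0085183 mol
Divide by the smallest (0.0085183 mol): C 4.001, H 6.002, O 1.000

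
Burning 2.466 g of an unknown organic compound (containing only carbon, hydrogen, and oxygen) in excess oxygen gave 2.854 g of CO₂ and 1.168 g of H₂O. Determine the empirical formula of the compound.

C2H4O3

mol C = 2.854 g CO₂ ÷ 44.009 g/mol = 0.064850 mol
mol H = 2 × 1.168 g H₂O ÷ 18.015 g/mol = 0.12967 mol
mass O = 2.466 − (0.77892 + 0.13071) = 1.5564 g → mol O = 1.5564 ÷ 15.999 = 0.097280 mol
Divide by the smallest (0.064850 mol): C 1.000, H 2.000, O 1.500
Multiplying each by 2 gives whole numbers: C 2.00, H 4.00, O 3.00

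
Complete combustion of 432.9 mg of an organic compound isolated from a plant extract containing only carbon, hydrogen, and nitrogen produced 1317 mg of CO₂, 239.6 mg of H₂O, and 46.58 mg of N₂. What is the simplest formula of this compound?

C9H8N

mol C = 1.317 g CO₂ ÷ 44.009 g/mol = 0.029926 mol
mol H = 2 × 0.2396 g H₂O ÷ 18.015 g/mol = 0.026600 mol
mol N = 2 × 0.04658 g N₂ ÷ 28.014 g/mol = 0.0033255 mol
Divide by the smallest (0.0033255 mol): C 8.999, H 7.999, N 1.000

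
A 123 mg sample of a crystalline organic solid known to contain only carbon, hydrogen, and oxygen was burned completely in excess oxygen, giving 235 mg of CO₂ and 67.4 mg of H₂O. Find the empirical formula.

mol C = 0.235 g CO₂ ÷ 44.009 g/mol = 0.005340 mol
mol H = 2 × 0.0674 g H₂O ÷ 18.015 g/mol = 0.007483 mol
mass O = 0.123 − (0.06414 + 0.007543) = 0.05132 g → mol O = 0.05132 ÷ 15.999 = 0.003208 mol
Divide by the smallest (0.003208 mol): C 1.665, H 2.333, O 1.000
Multiplying each by 3 gives whole numbers: C 4.99, H 7.00, O 3.00

C5H7O3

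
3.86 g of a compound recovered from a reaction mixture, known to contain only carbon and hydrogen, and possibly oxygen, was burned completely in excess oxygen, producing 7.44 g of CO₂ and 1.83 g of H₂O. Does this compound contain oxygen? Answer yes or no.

mol C = 7.44 g CO₂ ÷ 44.009 g/mol = 0.1691 mol
mol H = 2 × 1.83 g H₂O ÷ 18.015 g/mol = 0.2032 mol
C and H account for only 2.235 g of the 3.86 g sample; the remaining 1.625 g must be oxygen.

yes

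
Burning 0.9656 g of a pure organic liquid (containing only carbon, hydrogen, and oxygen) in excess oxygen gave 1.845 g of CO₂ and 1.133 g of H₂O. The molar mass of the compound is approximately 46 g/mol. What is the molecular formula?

mol C = 1.845 g CO₂ ÷ 44.009 g/mol = 0.041923 mol
mol H = 2 × 1.133 g H₂O ÷ 18.015 g/mol = 0.12578 mol
mass O = 0.9656 − (0.50354 + 0.12679) = 0.33527 g → mol O = 0.33527 ÷ 15.999 = 0.020956 mol
Divide by the smallest (0.020956 mol): C 2.001, H 6.002, O 1.000
Empirical formula: C2H6O
Empirical-formula mass = 46.07 g/mol; 46 ÷ 46.07 ≈ 1, so the molecular formula is C2H6O.

C2H6O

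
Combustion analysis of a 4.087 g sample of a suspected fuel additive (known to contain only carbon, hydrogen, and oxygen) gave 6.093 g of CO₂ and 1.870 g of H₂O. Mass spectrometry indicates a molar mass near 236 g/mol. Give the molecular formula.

C8H12O8

mol C = 6.093 g CO₂ ÷ 44.009 g/mol = 0.13845 mol
mol H = 2 × 1.870 g H₂O ÷ 18.015 g/mol = 0.20760 mol
mass O = 4.087 − (1.6629 + 0.20927) = 2.2148 g → mol O = 2.2148 ÷ 15.999 = 0.13844 mol
Divide by the smallest (0.13844 mol): C 1.000, H 1.500, O 1.000
Multiplying each by 2 gives whole numbers: C 2.00, H 3.00, O 2.00
Empirical formula: C2H3O2
Empirical-formula mass = 59.04 g/mol; 236 ÷ 59.04 ≈ 4, so the molecular formula is C8H12O8.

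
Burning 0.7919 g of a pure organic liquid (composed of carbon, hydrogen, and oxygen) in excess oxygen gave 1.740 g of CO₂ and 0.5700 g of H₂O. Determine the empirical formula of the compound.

C5H8O2

mol C = 1.740 g CO₂ ÷ 44.009 g/mol = 0.039537 mol
mol H = 2 × 0.5700 g H₂O ÷ 18.015 g/mol = 0.063281 mol
mass O = 0.7919 − (0.47488 + 0.063787) = 0.25323 g → mol O = 0.25323 ÷ 15.999 = 0.015828 mol
Divide by the smallest (0.015828 mol): C 2.498, H 3.998, O 1.000
Multiplying each by 2 gives whole numbers: C 5.00, H 8.00, O 2.00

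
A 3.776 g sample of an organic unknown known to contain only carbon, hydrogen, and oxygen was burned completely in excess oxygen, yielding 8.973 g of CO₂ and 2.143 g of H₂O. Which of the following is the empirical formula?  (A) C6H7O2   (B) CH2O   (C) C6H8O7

mol C = 8.973 g CO₂ ÷ 44.009 g/mol = 0.20389 mol
mol H = 2 × 2.143 g H₂O ÷ 18.015 g/mol = 0.23791 mol
mass O = 3.776 − (2.4489 + 0.23982) = 1.0873 g → mol O = 1.0873 ÷ 15.999 = 0.067958 mol
Divide by the smallest (0.067958 mol): C 3.000, H 3.501, O 1.000
Multiplying each by 2 gives whole numbers: C 6.00, H 7.00, O 2.00

(A) C6H7O2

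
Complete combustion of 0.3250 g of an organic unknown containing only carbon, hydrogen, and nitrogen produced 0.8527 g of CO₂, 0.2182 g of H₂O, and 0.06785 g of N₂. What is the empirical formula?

mol C = 0.8527 g CO₂ ÷ 44.009 g/mol = 0.019376 mol
mol H = 2 × 0.2182 g H₂O ÷ 18.015 g/mol = 0.024224 mol
mol N = 2 × 0.06785 g N₂ ÷ 28.014 g/mol = 0.0048440 mol
Divide by the smallest (0.0048440 mol): C 4.000, H 5.001, N 1.000

C4H5N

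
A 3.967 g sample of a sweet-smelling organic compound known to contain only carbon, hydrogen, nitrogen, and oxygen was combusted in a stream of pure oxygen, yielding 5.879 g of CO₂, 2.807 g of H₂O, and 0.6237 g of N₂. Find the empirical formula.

mol C = 5.879 g CO₂ ÷ 44.009 g/mol = 0.13359 mol
mol H = 2 × 2.807 g H₂O ÷ 18.015 g/mol = 0.31163 mol
mol N = 2 × 0.6237 g N₂ ÷ 28.014 g/mol = 0.044528 mol
mass O = 3.967 − (1.6045 + 0.31412 + 0.62370) = 1.4247 g → mol O = 1.4247 ÷ 15.999 = 0.089048 mol
Divide by the smallest (0.044528 mol): C 3.000, H 6.999, N 1.000, O 2.000

C3H7NO2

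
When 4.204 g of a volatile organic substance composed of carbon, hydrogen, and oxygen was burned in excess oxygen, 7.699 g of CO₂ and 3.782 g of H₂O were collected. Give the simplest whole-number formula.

C5H12O3

mol C = 7.699 g CO₂ ÷ 44.009 g/mol = 0.17494 mol
mol H = 2 × 3.782 g H₂O ÷ 18.015 g/mol = 0.41987 mol
mass O = 4.204 − (2.1012 + 0.42323) = 1.6795 g → mol O = 1.6795 ÷ 15.999 = 0.10498 mol
Divide by the smallest (0.10498 mol): C 1.666, H 4.000, O 1.000
Multiplying each by 3 gives whole numbers: C 5.00, H 12.00, O 3.00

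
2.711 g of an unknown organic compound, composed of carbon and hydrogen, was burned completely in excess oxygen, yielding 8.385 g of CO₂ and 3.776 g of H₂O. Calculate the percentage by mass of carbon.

84.41%

mol C = 8.385 g CO₂ ÷ 44.009 g/mol = 0.19053 mol
mol H = 2 × 3.776 g H₂O ÷ 18.015 g/mol = 0.41921 mol
mass % C = 2.2884 g ÷ 2.711 g × 100%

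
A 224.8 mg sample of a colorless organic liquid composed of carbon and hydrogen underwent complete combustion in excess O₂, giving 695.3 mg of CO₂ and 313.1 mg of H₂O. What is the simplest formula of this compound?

C5H11

mol C = 0.6953 g CO₂ ÷ 44.009 g/mol = 0.015799 mol
mol H = 2 × 0.3131 g H₂O ÷ 18.015 g/mol = 0.034760 mol
Divide by the smallest (0.015799 mol): C 1.000, H 2.200
Multiplying each by 5 gives whole numbers: C 5.00, H 11.00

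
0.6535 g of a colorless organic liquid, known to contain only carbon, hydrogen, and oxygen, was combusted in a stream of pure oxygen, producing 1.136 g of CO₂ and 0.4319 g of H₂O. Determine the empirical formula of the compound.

C7H13O5

mol C = 1.136 g CO₂ ÷ 44.009 g/mol = 0.025813 mol
mol H = 2 × 0.4319 g H₂O ÷ 18.015 g/mol = 0.047949 mol
mass O = 0.6535 − (0.31004 + 0.048333) = 0.29513 g → mol O = 0.29513 ÷ 15.999 = 0.018447 mol
Divide by the smallest (0.018447 mol): C 1.399, H 2.599, O 1.000
Multiplying each by 5 gives whole numbers: C 7.00, H 13.00, O 5.00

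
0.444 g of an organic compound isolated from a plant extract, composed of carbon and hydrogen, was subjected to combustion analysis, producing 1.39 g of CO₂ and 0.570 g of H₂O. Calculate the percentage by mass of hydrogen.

mol C = 1.39 g CO₂ ÷ 44.009 g/mol = 0.03158 mol
mol H = 2 × 0.570 g H₂O ÷ 18.015 g/mol = 0.06328 mol
mass % H = 0.06379 g ÷ 0.444 g × 100%

14.4%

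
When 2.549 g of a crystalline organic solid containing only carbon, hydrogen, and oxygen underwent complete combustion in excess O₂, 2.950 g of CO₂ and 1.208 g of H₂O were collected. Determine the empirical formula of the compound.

mol C = 2.950 g CO₂ ÷ 44.009 g/mol = 0.067032 mol
mol H = 2 × 1.208 g H₂O ÷ 18.015 g/mol = 0.13411 mol
mass O = 2.549 − (0.80512 + 0.13518) = 1.6087 g → mol O = 1.6087 ÷ 15.999 = 0.10055 mol
Divide by the smallest (0.067032 mol): C 1.000, H 2.001, O 1.500
Multiplying each by 2 gives whole numbers: C 2.00, H 4.00, O 3.00

C2H4O3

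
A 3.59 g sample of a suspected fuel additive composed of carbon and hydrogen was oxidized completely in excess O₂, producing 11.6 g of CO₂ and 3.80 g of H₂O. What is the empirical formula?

C5H8

mol C = 11.6 g CO₂ ÷ 44.009 g/mol = 0.2636 mol
mol H = 2 × 3.80 g H₂O ÷ 18.015 g/mol = 0.4219 mol
Divide by the smallest (0.2636 mol): C 1.000, H 1.601
Multiplying each by 5 gives whole numbers: C 5.00, H 8.00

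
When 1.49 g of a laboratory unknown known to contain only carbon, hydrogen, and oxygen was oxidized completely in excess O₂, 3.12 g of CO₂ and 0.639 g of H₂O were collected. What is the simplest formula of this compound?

C2H2O

mol C = 3.12 g CO₂ ÷ 44.009 g/mol = 0.07089 mol
mol H = 2 × 0.639 g H₂O ÷ 18.015 g/mol = 0.07094 mol
mass O = 1.49 − (0.8515 + 0.07151) = 0.5670 g → mol O = 0.5670 ÷ 15.999 = 0.03544 mol
Divide by the smallest (0.03544 mol): C 2.001, H 2.002, O 1.000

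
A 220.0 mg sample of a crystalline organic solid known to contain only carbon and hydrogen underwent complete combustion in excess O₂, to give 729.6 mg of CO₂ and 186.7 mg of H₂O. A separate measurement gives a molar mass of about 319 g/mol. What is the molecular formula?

mol C = 0.7296 g CO₂ ÷ 44.009 g/mol = 0.016578 mol
mol H = 2 × 0.1867 g H₂O ÷ 18.015 g/mol = 0.020727 mol
Divide by the smallest (0.016578 mol): C 1.000, H 1.250
Multiplying each by 4 gives whole numbers: C 4.00, H 5.00
Empirical formula: C4H5
Empirical-formula mass = 53.08 g/mol; 319 ÷ 53.08 ≈ 6, so the molecular formula is C24H30.

C24H30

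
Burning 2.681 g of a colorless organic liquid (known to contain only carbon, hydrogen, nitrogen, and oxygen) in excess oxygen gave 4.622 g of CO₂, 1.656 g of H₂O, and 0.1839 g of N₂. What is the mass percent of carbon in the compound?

mol C = 4.622 g CO₂ ÷ 44.009 g/mol = 0.10502 mol
mol H = 2 × 1.656 g H₂O ÷ 18.015 g/mol = 0.18385 mol
mol N = 2 × 0.1839 g N₂ ÷ 28.014 g/mol = 0.013129 mol
mass O = 2.681 − (1.2614 + 0.18532 + 0.18390) = 1.0503 g → mol O = 1.0503 ÷ 15.999 = 0.065650 mol
mass % C = 1.2614 g ÷ 2.681 g × 100%

47.05%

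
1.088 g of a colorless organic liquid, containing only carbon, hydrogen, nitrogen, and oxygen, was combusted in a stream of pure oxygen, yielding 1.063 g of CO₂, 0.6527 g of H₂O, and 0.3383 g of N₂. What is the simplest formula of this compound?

mol C = 1.063 g CO₂ ÷ 44.009 g/mol = 0.024154 mol
mol H = 2 × 0.6527 g H₂O ÷ 18.015 g/mol = 0.072462 mol
mol N = 2 × 0.3383 g N₂ ÷ 28.014 g/mol = 0.024152 mol
mass O = 1.088 − (0.29012 + 0.073042 + 0.33830) = 0.38654 g → mol O = 0.38654 ÷ 15.999 = 0.024160 mol
Divide by the smallest (0.024152 mol): C 1.000, H 3.000, N 1.000, O 1.000

CH3NO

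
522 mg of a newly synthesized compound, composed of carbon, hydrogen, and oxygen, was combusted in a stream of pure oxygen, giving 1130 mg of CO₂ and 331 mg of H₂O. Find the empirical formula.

mol C = 1.13 g CO₂ ÷ 44.009 g/mol = 0.02568 mol
mol H = 2 × 0.331 g H₂O ÷ 18.015 g/mol = 0.03675 mol
mass O = 0.522 − (0.3084 + 0.03704) = 0.1766 g → mol O = 0.1766 ÷ 15.999 = 0.01104 mol
Divide by the smallest (0.01104 mol): C 2.327, H 3.330, O 1.000
Multiplying each by 3 gives whole numbers: C 6.98, H 9.99, O 3.00

C7H10O3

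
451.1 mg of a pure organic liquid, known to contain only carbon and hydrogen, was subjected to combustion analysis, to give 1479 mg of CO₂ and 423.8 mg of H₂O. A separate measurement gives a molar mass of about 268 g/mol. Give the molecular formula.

mol C = 1.479 g CO₂ ÷ 44.009 g/mol = 0.033607 mol
mol H = 2 × 0.4238 g H₂O ÷ 18.015 g/mol = 0.047050 mol
Divide by the smallest (0.033607 mol): C 1.000, H 1.400
Multiplying each by 5 gives whole numbers: C 5.00, H 7.00
Empirical formula: C5H7
Empirical-formula mass = 67.11 g/mol; 268 ÷ 67.11 ≈ 4, so the molecular formula is C20H28.

C20H28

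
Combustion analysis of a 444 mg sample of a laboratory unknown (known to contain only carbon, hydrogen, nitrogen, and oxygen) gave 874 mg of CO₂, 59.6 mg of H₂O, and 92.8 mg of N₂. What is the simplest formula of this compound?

mol C = 0.874 g CO₂ ÷ 44.009 g/mol = 0.01986 mol
mol H = 2 × 0.0596 g H₂O ÷ 18.015 g/mol = 0.006617 mol
mol N = 2 × 0.0928 g N₂ ÷ 28.014 g/mol = 0.006625 mol
mass O = 0.444 − (0.2385 + 0.006670 + 0.09280) = 0.1060 g → mol O = 0.1060 ÷ 15.999 = 0.006625 mol
Divide by the smallest (0.006617 mol): C 3.001, H 1.000, N 1.001, O 1.001

C3HNO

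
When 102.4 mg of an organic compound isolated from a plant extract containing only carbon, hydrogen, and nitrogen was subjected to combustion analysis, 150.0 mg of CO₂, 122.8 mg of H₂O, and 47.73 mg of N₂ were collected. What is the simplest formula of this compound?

mol C = 0.1500 g CO₂ ÷ 44.009 g/mol = 0.0034084 mol
mol H = 2 × 0.1228 g H₂O ÷ 18.015 g/mol = 0.013633 mol
mol N = 2 × 0.04773 g N₂ ÷ 28.014 g/mol = 0.0034076 mol
Divide by the smallest (0.0034076 mol): C 1.000, H 4.001, N 1.000

CH4N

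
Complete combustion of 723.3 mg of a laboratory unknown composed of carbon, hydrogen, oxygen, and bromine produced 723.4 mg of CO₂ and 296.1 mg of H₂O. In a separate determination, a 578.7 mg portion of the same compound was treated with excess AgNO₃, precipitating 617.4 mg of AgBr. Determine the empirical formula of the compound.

C8H16Br2O5

mol C = 0.7234 g CO₂ ÷ 44.009 g/mol = 0.016438 mol
mol H = 2 × 0.2961 g H₂O ÷ 18.015 g/mol = 0.032873 mol
From the AgBr data: mol Br per gram of compound = (0.6174 ÷ 187.772) ÷ 0.5787 = 0.0056818 mol/g, so in the 0.7233 g combustion sample mol Br = 0.0041096 mol
mass O = 0.7233 − (0.19743 + 0.033136 + 0.32837) = 0.16436 g → mol O = 0.16436 ÷ 15.999 = 0.010273 mol
Divide by the smallest (0.0041096 mol): C 4.000, H 7.999, Br 1.000, O 2.500
Multiplying each by 2 gives whole numbers: C 8.00, H 16.00, Br 2.00, O 5.00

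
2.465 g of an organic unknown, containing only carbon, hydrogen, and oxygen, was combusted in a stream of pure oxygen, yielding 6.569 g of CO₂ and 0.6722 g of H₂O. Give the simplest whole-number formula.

C4H2O

mol C = 6.569 g CO₂ ÷ 44.009 g/mol = 0.14926 mol
mol H = 2 × 0.6722 g H₂O ÷ 18.015 g/mol = 0.074627 mol
mass O = 2.465 − (1.7928 + 0.075224) = 0.59696 g → mol O = 0.59696 ÷ 15.999 = 0.037312 mol
Divide by the smallest (0.037312 mol): C 4.000, H 2.000, O 1.000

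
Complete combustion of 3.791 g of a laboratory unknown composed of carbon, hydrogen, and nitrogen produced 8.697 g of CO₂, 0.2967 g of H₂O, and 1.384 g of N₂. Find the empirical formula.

C6HN3

mol C = 8.697 g CO₂ ÷ 44.009 g/mol = 0.19762 mol
mol H = 2 × 0.2967 g H₂O ÷ 18.015 g/mol = 0.032939 mol
mol N = 2 × 1.384 g N₂ ÷ 28.014 g/mol = 0.098808 mol
Divide by the smallest (0.032939 mol): C 5.999, H 1.000, N 3.000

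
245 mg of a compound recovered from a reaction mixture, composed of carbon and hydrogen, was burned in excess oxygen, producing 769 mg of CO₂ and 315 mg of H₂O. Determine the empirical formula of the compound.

CH2

mol C = 0.769 g CO₂ ÷ 44.009 g/mol = 0.01747 mol
mol H = 2 × 0.315 g H₂O ÷ 18.015 g/mol = 0.03497 mol
Divide by the smallest (0.01747 mol): C 1.000, H 2.001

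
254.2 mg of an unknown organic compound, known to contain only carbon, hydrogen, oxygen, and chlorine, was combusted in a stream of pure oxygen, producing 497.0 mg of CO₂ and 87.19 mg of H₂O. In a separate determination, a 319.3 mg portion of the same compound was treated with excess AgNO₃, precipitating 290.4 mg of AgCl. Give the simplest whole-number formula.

C7H6ClO2

mol C = 0.4970 g CO₂ ÷ 44.009 g/mol = 0.011293 mol
mol H = 2 × 0.08719 g H₂O ÷ 18.015 g/mol = 0.0096797 mol
From the AgCl data: mol Cl per gram of compound = (0.2904 ÷ 143.318) ÷ 0.3193 = 0.0063460 mol/g, so in the 0.2542 g combustion sample mol Cl = 0.0016131 mol
mass O = 0.2542 − (0.13564 + 0.0097571 + 0.057186) = 0.051615 g → mol O = 0.051615 ÷ 15.999 = 0.0032261 mol
Divide by the smallest (0.0016131 mol): C 7.001, H 6.001, Cl 1.000, O 2.000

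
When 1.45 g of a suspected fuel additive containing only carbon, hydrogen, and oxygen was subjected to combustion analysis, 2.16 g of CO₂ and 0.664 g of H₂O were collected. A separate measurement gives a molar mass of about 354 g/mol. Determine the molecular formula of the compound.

C12H18O12

mol C = 2.16 g CO₂ ÷ 44.009 g/mol = 0.04908 mol
mol H = 2 × 0.664 g H₂O ÷ 18.015 g/mol = 0.07372 mol
mass O = 1.45 − (0.5895 + 0.07431) = 0.7862 g → mol O = 0.7862 ÷ 15.999 = 0.04914 mol
Divide by the smallest (0.04908 mol): C 1.000, H 1.502, O 1.001
Multiplying each by 2 gives whole numbers: C 2.00, H 3.00, O 2.00
Empirical formula: C2H3O2
Empirical-formula mass = 59.04 g/mol; 354 ÷ 59.04 ≈ 6, so the molecular formula is C12H18O12.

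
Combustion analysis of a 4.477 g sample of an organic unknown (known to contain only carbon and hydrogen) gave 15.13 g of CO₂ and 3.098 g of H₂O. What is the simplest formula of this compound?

CH

mol C = 15.13 g CO₂ ÷ 44.009 g/mol = 0.34379 mol
mol H = 2 × 3.098 g H₂O ÷ 18.015 g/mol = 0.34394 mol
Divide by the smallest (0.34379 mol): C 1.000, H 1.000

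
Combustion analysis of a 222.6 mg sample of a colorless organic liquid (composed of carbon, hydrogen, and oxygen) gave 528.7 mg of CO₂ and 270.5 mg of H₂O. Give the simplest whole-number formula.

C4H10O

mol C = 0.5287 g CO₂ ÷ 44.009 g/mol = 0.012013 mol
mol H = 2 × 0.2705 g H₂O ÷ 18.015 g/mol = 0.030031 mol
mass O = 0.2226 − (0.14429 + 0.030271) = 0.048036 g → mol O = 0.048036 ÷ 15.999 = 0.0030024 mol
Divide by the smallest (0.0030024 mol): C 4.001, H 10.002, O 1.000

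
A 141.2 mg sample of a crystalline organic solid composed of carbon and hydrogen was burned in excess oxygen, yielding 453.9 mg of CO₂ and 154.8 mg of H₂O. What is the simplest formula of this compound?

C3H5

mol C = 0.4539 g CO₂ ÷ 44.009 g/mol = 0.010314 mol
mol H = 2 × 0.1548 g H₂O ÷ 18.015 g/mol = 0.017186 mol
Divide by the smallest (0.010314 mol): C 1.000, H 1.666
Multiplying each by 3 gives whole numbers: C 3.00, H 5.00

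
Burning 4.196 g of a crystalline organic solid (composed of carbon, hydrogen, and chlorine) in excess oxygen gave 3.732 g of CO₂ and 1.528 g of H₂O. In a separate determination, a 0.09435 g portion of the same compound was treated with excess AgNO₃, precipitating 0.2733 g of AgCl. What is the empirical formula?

mol C = 3.732 g CO₂ ÷ 44.009 g/mol = 0.084801 mol
mol H = 2 × 1.528 g H₂O ÷ 18.015 g/mol = 0.16964 mol
From the AgCl data: mol Cl per gram of compound = (0.2733 ÷ 143.318) ÷ 0.09435 = 0.020211 mol/g, so in the 4.196 g combustion sample mol Cl = 0.084807 mol
Divide by the smallest (0.084801 mol): C 1.000, H 2.000, Cl 1.000

CH2Cl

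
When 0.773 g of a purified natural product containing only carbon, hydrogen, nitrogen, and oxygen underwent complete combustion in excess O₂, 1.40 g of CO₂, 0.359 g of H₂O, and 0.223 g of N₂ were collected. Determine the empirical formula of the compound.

C4H5N2O

mol C = 1.40 g CO₂ ÷ 44.009 g/mol = 0.03181 mol
mol H = 2 × 0.359 g H₂O ÷ 18.015 g/mol = 0.03986 mol
mol N = 2 × 0.223 g N₂ ÷ 28.014 g/mol = 0.01592 mol
mass O = 0.773 − (0.3821 + 0.04017 + 0.2230) = 0.1277 g → mol O = 0.1277 ÷ 15.999 = 0.007984 mol
Divide by the smallest (0.007984 mol): C 3.984, H 4.992, N 1.994, O 1.000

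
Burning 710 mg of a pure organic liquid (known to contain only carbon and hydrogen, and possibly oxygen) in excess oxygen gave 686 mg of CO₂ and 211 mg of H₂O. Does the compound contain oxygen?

mol C = 0.686 g CO₂ ÷ 44.009 g/mol = 0.01559 mol
mol H = 2 × 0.211 g H₂O ÷ 18.015 g/mol = 0.02342 mol
C and H account for only 0.2108 g of the 0.710 g sample; the remaining 0.4992 g must be oxygen.

yes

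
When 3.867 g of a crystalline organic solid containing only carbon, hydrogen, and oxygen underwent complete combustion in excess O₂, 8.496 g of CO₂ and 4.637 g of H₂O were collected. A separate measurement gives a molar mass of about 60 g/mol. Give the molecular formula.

C3H8O

mol C = 8.496 g CO₂ ÷ 44.009 g/mol = 0.19305 mol
mol H = 2 × 4.637 g H₂O ÷ 18.015 g/mol = 0.51479 mol
mass O = 3.867 − (2.3187 + 0.51891) = 1.0293 g → mol O = 1.0293 ÷ 15.999 = 0.064338 mol
Divide by the smallest (0.064338 mol): C 3.001, H 8.001, O 1.000
Empirical formula: C3H8O
Empirical-formula mass = 60.10 g/mol; 60 ÷ 60.10 ≈ 1, so the molecular formula is C3H8O.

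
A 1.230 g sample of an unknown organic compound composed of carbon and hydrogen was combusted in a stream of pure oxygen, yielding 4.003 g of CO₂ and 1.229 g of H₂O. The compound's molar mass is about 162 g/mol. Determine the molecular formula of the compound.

C12H18

mol C = 4.003 g CO₂ ÷ 44.009 g/mol = 0.090959 mol
mol H = 2 × 1.229 g H₂O ÷ 18.015 g/mol = 0.13644 mol
Divide by the smallest (0.090959 mol): C 1.000, H 1.500
Multiplying each by 2 gives whole numbers: C 2.00, H 3.00
Empirical formula: C2H3
Empirical-formula mass = 27.05 g/mol; 162 ÷ 27.05 ≈ 6, so the molecular formula is C12H18.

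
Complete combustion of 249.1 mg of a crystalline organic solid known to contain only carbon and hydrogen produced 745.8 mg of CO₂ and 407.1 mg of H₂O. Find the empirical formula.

mol C = 0.7458 g CO₂ ÷ 44.009 g/mol = 0.016947 mol
mol H = 2 × 0.4071 g H₂O ÷ 18.015 g/mol = 0.045196 mol
Divide by the smallest (0.016947 mol): C 1.000, H 2.667
Multiplying each by 3 gives whole numbers: C 3.00, H 8.00

C3H8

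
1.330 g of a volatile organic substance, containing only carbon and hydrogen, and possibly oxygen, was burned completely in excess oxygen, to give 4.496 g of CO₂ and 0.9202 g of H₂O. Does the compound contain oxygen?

mol C = 4.496 g CO₂ ÷ 44.009 g/mol = 0.10216 mol
mol H = 2 × 0.9202 g H₂O ÷ 18.015 g/mol = 0.10216 mol
C and H together account for 1.3300 g — essentially the entire 1.330 g sample — so the compound contains no oxygen.

no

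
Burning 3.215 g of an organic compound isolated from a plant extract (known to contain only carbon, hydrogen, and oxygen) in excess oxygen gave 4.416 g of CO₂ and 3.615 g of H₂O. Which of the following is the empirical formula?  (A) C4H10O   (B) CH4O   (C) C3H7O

(B) CH4O

mol C = 4.416 g CO₂ ÷ 44.009 g/mol = 0.10034 mol
mol H = 2 × 3.615 g H₂O ÷ 18.015 g/mol = 0.40133 mol
mass O = 3.215 − (1.2052 + 0.40454) = 1.6052 g → mol O = 1.6052 ÷ 15.999 = 0.10033 mol
Divide by the smallest (0.10033 mol): C 1.000, H 4.000, O 1.000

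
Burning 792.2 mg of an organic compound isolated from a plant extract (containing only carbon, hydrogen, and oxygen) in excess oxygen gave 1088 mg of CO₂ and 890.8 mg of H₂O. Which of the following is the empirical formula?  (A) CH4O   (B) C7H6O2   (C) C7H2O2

(A) CH4O

mol C = 1.088 g CO₂ ÷ 44.009 g/mol = 0.024722 mol
mol H = 2 × 0.8908 g H₂O ÷ 18.015 g/mol = 0.098895 mol
mass O = 0.7922 − (0.29694 + 0.099687) = 0.39557 g → mol O = 0.39557 ÷ 15.999 = 0.024725 mol
Divide by the smallest (0.024722 mol): C 1.000, H 4.000, O 1.000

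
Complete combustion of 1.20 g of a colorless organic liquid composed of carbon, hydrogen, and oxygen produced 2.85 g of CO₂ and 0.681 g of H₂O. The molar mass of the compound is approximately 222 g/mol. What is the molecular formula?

mol C = 2.85 g CO₂ ÷ 44.009 g/mol = 0.06476 mol
mol H = 2 × 0.681 g H₂O ÷ 18.015 g/mol = 0.07560 mol
mass O = 1.20 − (0.7778 + 0.07621) = 0.3460 g → mol O = 0.3460 ÷ 15.999 = 0.02162 mol
Divide by the smallest (0.02162 mol): C 2.995, H 3.496, O 1.000
Multiplying each by 2 gives whole numbers: C 5.99, H 6.99, O 2.00
Empirical formula: C6H7O2
Empirical-formula mass = 111.12 g/mol; 222 ÷ 111.12 ≈ 2, so the molecular formula is C12H14O4.

C12H14O4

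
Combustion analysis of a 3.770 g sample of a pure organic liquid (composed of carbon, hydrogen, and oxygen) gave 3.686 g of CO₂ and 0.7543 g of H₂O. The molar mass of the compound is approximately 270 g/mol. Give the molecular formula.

C6H6O12

mol C = 3.686 g CO₂ ÷ 44.009 g/mol = 0.083756 mol
mol H = 2 × 0.7543 g H₂O ÷ 18.015 g/mol = 0.083741 mol
mass O = 3.770 − (1.0060 + 0.084411) = 2.6796 g → mol O = 2.6796 ÷ 15.999 = 0.16749 mol
Divide by the smallest (0.083741 mol): C 1.000, H 1.000, O 2.000
Empirical formula: CHO2
Empirical-formula mass = 45.02 g/mol; 270 ÷ 45.02 ≈ 6, so the molecular formula is C6H6O12.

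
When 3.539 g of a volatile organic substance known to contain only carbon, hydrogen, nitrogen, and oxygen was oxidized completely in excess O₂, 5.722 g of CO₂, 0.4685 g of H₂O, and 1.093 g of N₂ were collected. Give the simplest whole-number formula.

mol C = 5.722 g CO₂ ÷ 44.009 g/mol = 0.13002 mol
mol H = 2 × 0.4685 g H₂O ÷ 18.015 g/mol = 0.052012 mol
mol N = 2 × 1.093 g N₂ ÷ 28.014 g/mol = 0.078032 mol
mass O = 3.539 − (1.5617 + 0.052428 + 1.0930) = 0.83192 g → mol O = 0.83192 ÷ 15.999 = 0.051998 mol
Divide by the smallest (0.051998 mol): C 2.500, H 1.000, N 1.501, O 1.000
Multiplying each by 2 gives whole numbers: C 5.00, H 2.00, N 3.00, O 2.00

C5H2N3O2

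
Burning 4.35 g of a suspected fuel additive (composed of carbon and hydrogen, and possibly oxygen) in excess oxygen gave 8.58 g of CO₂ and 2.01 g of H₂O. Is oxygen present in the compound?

yes

mol C = 8.58 g CO₂ ÷ 44.009 g/mol = 0.1950 mol
mol H = 2 × 2.01 g H₂O ÷ 18.015 g/mol = 0.2231 mol
C and H account for only 2.567 g of the 4.35 g sample; the remaining 1.783 g must be oxygen.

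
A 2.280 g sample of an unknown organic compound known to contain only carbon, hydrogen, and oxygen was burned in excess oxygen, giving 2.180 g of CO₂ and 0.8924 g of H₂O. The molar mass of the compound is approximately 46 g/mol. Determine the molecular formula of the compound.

CH2O2

mol C = 2.180 g CO₂ ÷ 44.009 g/mol = 0.049535 mol
mol H = 2 × 0.8924 g H₂O ÷ 18.015 g/mol = 0.099073 mol
mass O = 2.280 − (0.59497 + 0.099866) = 1.5852 g → mol O = 1.5852 ÷ 15.999 = 0.099079 mol
Divide by the smallest (0.049535 mol): C 1.000, H 2.000, O 2.000
Empirical formula: CH2O2
Empirical-formula mass = 46.02 g/mol; 46 ÷ 46.02 ≈ 1, so the molecular formula is CH2O2.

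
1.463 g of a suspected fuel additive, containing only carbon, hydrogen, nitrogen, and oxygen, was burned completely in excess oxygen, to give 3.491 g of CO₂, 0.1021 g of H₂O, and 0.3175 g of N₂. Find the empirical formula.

mol C = 3.491 g CO₂ ÷ 44.009 g/mol = 0.079325 mol
mol H = 2 × 0.1021 g H₂O ÷ 18.015 g/mol = 0.011335 mol
mol N = 2 × 0.3175 g N₂ ÷ 28.014 g/mol = 0.022667 mol
mass O = 1.463 − (0.95277 + 0.011426 + 0.31750) = 0.18131 g → mol O = 0.18131 ÷ 15.999 = 0.011332 mol
Divide by the smallest (0.011332 mol): C 7.000, H 1.000, N 2.000, O 1.000

C7HN2O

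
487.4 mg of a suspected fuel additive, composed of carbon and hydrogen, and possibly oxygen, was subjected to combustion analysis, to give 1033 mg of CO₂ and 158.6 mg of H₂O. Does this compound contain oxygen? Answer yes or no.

mol C = 1.033 g CO₂ ÷ 44.009 g/mol = 0.023472 mol
mol H = 2 × 0.1586 g H₂O ÷ 18.015 g/mol = 0.017608 mol
C and H account for only 0.29968 g of the 0.4874 g sample; the remaining 0.18772 g must be oxygen.

yes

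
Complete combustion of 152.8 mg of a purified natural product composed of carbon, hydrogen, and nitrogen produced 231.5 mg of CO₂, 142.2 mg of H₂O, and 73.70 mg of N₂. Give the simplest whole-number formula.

CH3N

mol C = 0.2315 g CO₂ ÷ 44.009 g/mol = 0.0052603 mol
mol H = 2 × 0.1422 g H₂O ÷ 18.015 g/mol = 0.015787 mol
mol N = 2 × 0.07370 g N₂ ÷ 28.014 g/mol = 0.0052617 mol
Divide by the smallest (0.0052603 mol): C 1.000, H 3.001, N 1.000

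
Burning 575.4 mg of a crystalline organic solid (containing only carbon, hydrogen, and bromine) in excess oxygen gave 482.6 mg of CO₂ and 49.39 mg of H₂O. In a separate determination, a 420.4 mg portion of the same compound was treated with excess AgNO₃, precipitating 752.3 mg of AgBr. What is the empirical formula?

mol C = 0.4826 g CO₂ ÷ 44.009 g/mol = 0.010966 mol
mol H = 2 × 0.04939 g H₂O ÷ 18.015 g/mol = 0.0054832 mol
From the AgBr data: mol Br per gram of compound = (0.7523 ÷ 187.772) ÷ 0.4204 = 0.0095301 mol/g, so in the 0.5754 g combustion sample mol Br = 0.0054836 mol
Divide by the smallest (0.0054832 mol): C 2.000, H 1.000, Br 1.000

C2HBr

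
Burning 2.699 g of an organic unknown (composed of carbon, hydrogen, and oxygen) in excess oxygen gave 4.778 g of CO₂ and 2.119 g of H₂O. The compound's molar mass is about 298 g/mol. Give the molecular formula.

mol C = 4.778 g CO₂ ÷ 44.009 g/mol = 0.10857 mol
mol H = 2 × 2.119 g H₂O ÷ 18.015 g/mol = 0.23525 mol
mass O = 2.699 − (1.3040 + 0.23713) = 1.1579 g → mol O = 1.1579 ÷ 15.999 = 0.072370 mol
Divide by the smallest (0.072370 mol): C 1.500, H 3.251, O 1.000
Multiplying each by 4 gives whole numbers: C 6.00, H 13.00, O 4.00
Empirical formula: C6H13O4
Empirical-formula mass = 149.17 g/mol; 298 ÷ 149.17 ≈ 2, so the molecular formula is C12H26O8.

C12H26O8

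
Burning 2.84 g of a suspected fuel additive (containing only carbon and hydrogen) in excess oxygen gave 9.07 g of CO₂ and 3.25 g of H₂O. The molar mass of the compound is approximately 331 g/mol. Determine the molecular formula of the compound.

C24H42

mol C = 9.07 g CO₂ ÷ 44.009 g/mol = 0.2061 mol
mol H = 2 × 3.25 g H₂O ÷ 18.015 g/mol = 0.3608 mol
Divide by the smallest (0.2061 mol): C 1.000, H 1.751
Multiplying each by 4 gives whole numbers: C 4.00, H 7.00
Empirical formula: C4H7
Empirical-formula mass = 55.10 g/mol; 331 ÷ 55.10 ≈ 6, so the molecular formula is C24H42.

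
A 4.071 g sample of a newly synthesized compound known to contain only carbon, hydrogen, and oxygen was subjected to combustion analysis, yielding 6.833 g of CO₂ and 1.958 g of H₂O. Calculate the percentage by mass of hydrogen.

5.38%

mol C = 6.833 g CO₂ ÷ 44.009 g/mol = 0.15526 mol
mol H = 2 × 1.958 g H₂O ÷ 18.015 g/mol = 0.21737 mol
mass O = 4.071 − (1.8649 + 0.21911) = 1.9870 g → mol O = 1.9870 ÷ 15.999 = 0.12420 mol
mass % H = 0.21911 g ÷ 4.071 g × 100%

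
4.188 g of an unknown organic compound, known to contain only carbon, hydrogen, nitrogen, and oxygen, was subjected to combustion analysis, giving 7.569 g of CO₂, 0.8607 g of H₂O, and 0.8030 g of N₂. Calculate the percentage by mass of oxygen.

29.20%

mol C = 7.569 g CO₂ ÷ 44.009 g/mol = 0.17199 mol
mol H = 2 × 0.8607 g H₂O ÷ 18.015 g/mol = 0.095554 mol
mol N = 2 × 0.8030 g N₂ ÷ 28.014 g/mol = 0.057328 mol
mass O = 4.188 − (2.0657 + 0.096318 + 0.80300) = 1.2229 g → mol O = 1.2229 ÷ 15.999 = 0.076438 mol
mass % O = 1.2229 g ÷ 4.188 g × 100%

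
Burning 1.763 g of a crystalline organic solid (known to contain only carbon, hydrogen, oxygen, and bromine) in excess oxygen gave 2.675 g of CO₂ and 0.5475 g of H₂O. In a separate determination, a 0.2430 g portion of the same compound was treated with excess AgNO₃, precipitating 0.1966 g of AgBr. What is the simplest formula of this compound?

C8H8BrO3

mol C = 2.675 g CO₂ ÷ 44.009 g/mol = 0.060783 mol
mol H = 2 × 0.5475 g H₂O ÷ 18.015 g/mol = 0.060783 mol
From the AgBr data: mol Br per gram of compound = (0.1966 ÷ 187.772) ÷ 0.2430 = 0.0043087 mol/g, so in the 1.763 g combustion sample mol Br = 0.0075962 mol
mass O = 1.763 − (0.73006 + 0.061269 + 0.60697) = 0.36470 g → mol O = 0.36470 ÷ 15.999 = 0.022795 mol
Divide by the smallest (0.0075962 mol): C 8.002, H 8.002, Br 1.000, O 3.001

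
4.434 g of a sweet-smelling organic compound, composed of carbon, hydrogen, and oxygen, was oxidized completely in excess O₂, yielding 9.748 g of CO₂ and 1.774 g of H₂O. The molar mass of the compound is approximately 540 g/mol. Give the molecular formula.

C27H24O12

mol C = 9.748 g CO₂ ÷ 44.009 g/mol = 0.22150 mol
mol H = 2 × 1.774 g H₂O ÷ 18.015 g/mol = 0.19695 mol
mass O = 4.434 − (2.6604 + 0.19852) = 1.5750 g → mol O = 1.5750 ÷ 15.999 = 0.098446 mol
Divide by the smallest (0.098446 mol): C 2.250, H 2.001, O 1.000
Multiplying each by 4 gives whole numbers: C 9.00, H 8.00, O 4.00
Empirical formula: C9H8O4
Empirical-formula mass = 180.16 g/mol; 540 ÷ 180.16 ≈ 3, so the molecular formula is C27H24O12.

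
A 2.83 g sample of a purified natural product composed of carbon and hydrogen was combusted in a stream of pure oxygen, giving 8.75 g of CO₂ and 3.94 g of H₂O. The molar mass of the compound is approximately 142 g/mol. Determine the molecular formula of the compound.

mol C = 8.75 g CO₂ ÷ 44.009 g/mol = 0.1988 mol
mol H = 2 × 3.94 g H₂O ÷ 18.015 g/mol = 0.4374 mol
Divide by the smallest (0.1988 mol): C 1.000, H 2.200
Multiplying each by 5 gives whole numbers: C 5.00, H 11.00
Empirical formula: C5H11
Empirical-formula mass = 71.14 g/mol; 142 ÷ 71.14 ≈ 2, so the molecular formula is C10H22.

C10H22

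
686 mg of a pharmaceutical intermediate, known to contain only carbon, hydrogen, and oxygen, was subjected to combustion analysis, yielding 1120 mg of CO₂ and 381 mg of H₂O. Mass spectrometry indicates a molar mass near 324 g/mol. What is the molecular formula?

mol C = 1.12 g CO₂ ÷ 44.009 g/mol = 0.02545 mol
mol H = 2 × 0.381 g H₂O ÷ 18.015 g/mol = 0.04230 mol
mass O = 0.686 − (0.3057 + 0.04264) = 0.3377 g → mol O = 0.3377 ÷ 15.999 = 0.02111 mol
Divide by the smallest (0.02111 mol): C 1.206, H 2.004, O 1.000
Multiplying each by 5 gives whole numbers: C 6.03, H 10.02, O 5.00
Empirical formula: C6H10O5
Empirical-formula mass = 162.14 g/mol; 324 ÷ 162.14 ≈ 2, so the molecular formula is C12H20O10.

C12H20O10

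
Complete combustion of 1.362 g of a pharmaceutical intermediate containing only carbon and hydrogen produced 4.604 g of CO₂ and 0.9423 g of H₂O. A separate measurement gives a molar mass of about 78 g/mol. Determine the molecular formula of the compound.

C6H6

mol C = 4.604 g CO₂ ÷ 44.009 g/mol = 0.10461 mol
mol H = 2 × 0.9423 g H₂O ÷ 18.015 g/mol = 0.10461 mol
Divide by the smallest (0.10461 mol): C 1.000, H 1.000
Empirical formula: CH
Empirical-formula mass = 13.02 g/mol; 78 ÷ 13.02 ≈ 6, so the molecular formula is C6H6.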